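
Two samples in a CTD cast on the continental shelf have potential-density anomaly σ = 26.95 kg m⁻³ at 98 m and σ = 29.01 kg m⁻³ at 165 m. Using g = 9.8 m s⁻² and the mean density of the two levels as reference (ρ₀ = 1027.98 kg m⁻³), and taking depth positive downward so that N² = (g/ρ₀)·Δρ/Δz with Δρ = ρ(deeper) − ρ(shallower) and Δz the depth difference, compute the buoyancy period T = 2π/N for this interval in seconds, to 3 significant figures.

Δρ = 1029.01 − 1026.95 = 2.06 kg m⁻³ over Δz = 165 − 98 = 67 m.
N² = (9.8/1027.98) × (2.06/67) = 2.9311 × 10⁻⁴ s⁻².
N = √(2.9311 × 10⁻⁴) = 0.017120 rad s⁻¹, so T = 2π/N = 367.01 s ≈ 367 s.

367 s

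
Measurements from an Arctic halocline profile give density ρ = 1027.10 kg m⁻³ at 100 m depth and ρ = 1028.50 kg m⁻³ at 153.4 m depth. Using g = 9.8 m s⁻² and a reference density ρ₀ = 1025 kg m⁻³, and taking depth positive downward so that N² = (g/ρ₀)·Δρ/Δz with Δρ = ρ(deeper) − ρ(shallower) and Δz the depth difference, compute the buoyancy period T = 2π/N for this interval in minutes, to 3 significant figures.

6.61 min

Δρ = 1028.50 − 1027.10 = 1.40 kg m⁻³ over Δz = 153.4 − 100 = 53.4 m.
N² = (9.8/1025) × (1.40/53.4) = 2.5066 × 10⁻⁴ s⁻².
N = √(2.5066 × 10⁻⁴) = 0.015832 rad s⁻¹, so T = 2π/N = 396.87 s = 6.6145 min ≈ 6.61 min.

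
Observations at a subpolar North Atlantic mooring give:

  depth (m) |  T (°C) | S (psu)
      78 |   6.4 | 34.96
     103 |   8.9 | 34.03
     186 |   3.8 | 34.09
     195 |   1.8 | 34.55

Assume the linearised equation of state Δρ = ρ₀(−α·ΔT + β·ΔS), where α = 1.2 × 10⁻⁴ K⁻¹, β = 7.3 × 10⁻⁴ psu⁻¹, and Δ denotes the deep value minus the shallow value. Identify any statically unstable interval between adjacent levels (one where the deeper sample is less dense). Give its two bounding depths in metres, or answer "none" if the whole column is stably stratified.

Evaluate Δρ/ρ₀ = −αΔT + βΔS across each adjacent pair:
  78–103 m: −αΔT+βΔS = −(1.2 × 10⁻⁴)(+2.5)+(7.3 × 10⁻⁴)(-0.93) = -9.8 × 10⁻⁴ → UNSTABLE
  103–186 m: −αΔT+βΔS = −(1.2 × 10⁻⁴)(-5.1)+(7.3 × 10⁻⁴)(+0.06) = 6.6 × 10⁻⁴ → stable
  186–195 m: −αΔT+βΔS = −(1.2 × 10⁻⁴)(-2.0)+(7.3 × 10⁻⁴)(+0.46) = 5.8 × 10⁻⁴ → stable
The 78–103 m interval has Δρ < 0: lighter water underlies denser water.

78–103 m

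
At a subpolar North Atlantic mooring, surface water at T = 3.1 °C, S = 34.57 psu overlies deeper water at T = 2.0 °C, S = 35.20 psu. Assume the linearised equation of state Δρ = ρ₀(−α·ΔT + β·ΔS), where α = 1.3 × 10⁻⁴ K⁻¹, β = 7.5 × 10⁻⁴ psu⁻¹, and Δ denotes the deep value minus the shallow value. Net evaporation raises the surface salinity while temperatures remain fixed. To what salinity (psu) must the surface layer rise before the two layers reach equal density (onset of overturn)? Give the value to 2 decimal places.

35.39 psu

Neutral buoyancy requires −α(T_deep − T_surf) + β(S_deep − S_surf′) = 0.
S_surf′ = S_deep − (α/β)·ΔT = 35.20 − (1.3 × 10⁻⁴/7.5 × 10⁻⁴)·(-1.1) = 35.3907 psu.
Increase required: 35.3907 − 34.57 = 0.8207 psu.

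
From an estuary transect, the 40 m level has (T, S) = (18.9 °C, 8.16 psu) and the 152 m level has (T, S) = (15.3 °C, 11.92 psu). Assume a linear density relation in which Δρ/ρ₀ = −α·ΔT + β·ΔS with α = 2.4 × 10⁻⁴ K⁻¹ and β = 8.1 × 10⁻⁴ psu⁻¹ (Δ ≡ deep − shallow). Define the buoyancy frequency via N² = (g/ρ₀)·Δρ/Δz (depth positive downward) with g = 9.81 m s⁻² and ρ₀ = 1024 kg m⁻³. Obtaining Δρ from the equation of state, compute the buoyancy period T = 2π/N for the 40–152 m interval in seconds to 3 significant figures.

340 s

ΔT = -3.6 K, ΔS = +3.76 psu (deep − shallow).
Δρ/ρ₀ = −αΔT + βΔS = 8.64 × 10⁻⁴ + 3.0456 × 10⁻³ = 3.9096 × 10⁻³, so Δρ ≈ 4.003 kg m⁻³.
N² = (g/ρ₀)·Δρ/Δz = g·(Δρ/ρ₀)/Δz = 9.81 × 3.9096 × 10⁻³ / 112 = 3.4244 × 10⁻⁴ s⁻².
N = √(3.4244 × 10⁻⁴) = 0.018505 rad s⁻¹ → T = 2π/N = 339.54 s ≈ 340 s.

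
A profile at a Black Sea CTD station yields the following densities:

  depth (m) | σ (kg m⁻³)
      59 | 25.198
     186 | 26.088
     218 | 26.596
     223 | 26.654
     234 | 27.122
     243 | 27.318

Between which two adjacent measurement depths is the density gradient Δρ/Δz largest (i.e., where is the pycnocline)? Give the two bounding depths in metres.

Compute the density gradient over each adjacent pair:
  59–186 m: Δρ/Δz = 0.890/127 = 7.0 × 10⁻³ kg m⁻⁴
  186–218 m: Δρ/Δz = 0.508/32 = 0.016 kg m⁻⁴
  218–223 m: Δρ/Δz = 0.058/5 = 0.012 kg m⁻⁴
  223–234 m: Δρ/Δz = 0.468/11 = 0.043 kg m⁻⁴
  234–243 m: Δρ/Δz = 0.196/9 = 0.022 kg m⁻⁴
The largest gradient is in the 223–234 m interval — the pycnocline.

223–234 m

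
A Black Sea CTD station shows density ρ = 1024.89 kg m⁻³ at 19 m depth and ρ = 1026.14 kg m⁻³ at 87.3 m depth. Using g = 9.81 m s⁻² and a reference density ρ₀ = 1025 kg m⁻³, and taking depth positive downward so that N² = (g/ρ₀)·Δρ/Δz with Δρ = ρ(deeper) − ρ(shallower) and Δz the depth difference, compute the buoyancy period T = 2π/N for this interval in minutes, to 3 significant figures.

Δρ = 1026.14 − 1024.89 = 1.25 kg m⁻³ over Δz = 87.3 − 19 = 68.3 m.
N² = (9.81/1025) × (1.25/68.3) = 1.7516 × 10⁻⁴ s⁻².
N = √(1.7516 × 10⁻⁴) = 0.013235 rad s⁻¹, so T = 2π/N = 474.74 s = 7.9123 min ≈ 7.91 min.

7.91 min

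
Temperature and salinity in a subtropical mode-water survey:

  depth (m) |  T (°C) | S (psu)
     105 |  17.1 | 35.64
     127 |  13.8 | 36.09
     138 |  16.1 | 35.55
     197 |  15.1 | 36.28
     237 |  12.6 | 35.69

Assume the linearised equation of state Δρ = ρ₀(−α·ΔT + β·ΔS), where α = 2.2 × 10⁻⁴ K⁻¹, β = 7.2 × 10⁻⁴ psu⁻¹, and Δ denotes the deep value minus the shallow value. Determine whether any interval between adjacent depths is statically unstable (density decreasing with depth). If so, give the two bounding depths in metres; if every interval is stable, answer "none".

127–138 m

Evaluate Δρ/ρ₀ = −αΔT + βΔS across each adjacent pair:
  105–127 m: −αΔT+βΔS = −(2.2 × 10⁻⁴)(-3.3)+(7.2 × 10⁻⁴)(+0.45) = 1.0 × 10⁻³ → stable
  127–138 m: −αΔT+βΔS = −(2.2 × 10⁻⁴)(+2.3)+(7.2 × 10⁻⁴)(-0.54) = -8.9 × 10⁻⁴ → UNSTABLE
  138–197 m: −αΔT+βΔS = −(2.2 × 10⁻⁴)(-1.0)+(7.2 × 10⁻⁴)(+0.73) = 7.5 × 10⁻⁴ → stable
  197–237 m: −αΔT+βΔS = −(2.2 × 10⁻⁴)(-2.5)+(7.2 × 10⁻⁴)(-0.59) = 1.3 × 10⁻⁴ → stable
The 127–138 m interval has Δρ < 0: lighter water underlies denser water.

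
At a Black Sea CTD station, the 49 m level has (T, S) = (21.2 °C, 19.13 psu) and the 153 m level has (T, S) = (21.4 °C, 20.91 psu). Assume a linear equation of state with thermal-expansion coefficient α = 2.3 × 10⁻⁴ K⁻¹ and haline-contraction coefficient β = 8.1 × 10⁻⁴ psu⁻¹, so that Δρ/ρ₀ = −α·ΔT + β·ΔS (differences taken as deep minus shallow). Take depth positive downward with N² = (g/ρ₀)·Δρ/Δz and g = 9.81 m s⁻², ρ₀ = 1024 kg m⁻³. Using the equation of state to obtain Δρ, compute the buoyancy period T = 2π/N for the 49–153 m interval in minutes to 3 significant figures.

ΔT = +0.2 K, ΔS = +1.78 psu (deep − shallow).
Δρ/ρ₀ = −αΔT + βΔS = -4.60 × 10⁻⁵ + 1.4418 × 10⁻³ = 1.3958 × 10⁻³, so Δρ ≈ 1.429 kg m⁻³.
N² = (g/ρ₀)·Δρ/Δz = g·(Δρ/ρ₀)/Δz = 9.81 × 1.3958 × 10⁻³ / 104 = 1.3166 × 10⁻⁴ s⁻².
N = √(1.3166 × 10⁻⁴) = 0.011474 rad s⁻¹ → T = 2π/N = 547.60 s = 9.1267 min ≈ 9.13 min.

9.13 min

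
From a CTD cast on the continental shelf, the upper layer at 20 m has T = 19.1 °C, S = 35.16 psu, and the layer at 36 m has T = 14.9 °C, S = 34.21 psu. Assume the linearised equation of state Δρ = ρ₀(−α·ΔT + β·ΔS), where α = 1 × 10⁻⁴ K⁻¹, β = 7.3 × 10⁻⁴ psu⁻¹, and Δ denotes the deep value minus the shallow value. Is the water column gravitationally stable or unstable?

ΔT = 14.9 − 19.1 = -4.2 K and ΔS = 34.21 − 35.16 = -0.95 psu (deep − shallow).
−αΔT = 4.20 × 10⁻⁴; βΔS = -6.935 × 10⁻⁴; sum Δρ/ρ₀ = -2.735 × 10⁻⁴.
Δρ/ρ₀ < 0, so Δρ < 0: deeper water is lighter → statically unstable; the column would overturn.

unstable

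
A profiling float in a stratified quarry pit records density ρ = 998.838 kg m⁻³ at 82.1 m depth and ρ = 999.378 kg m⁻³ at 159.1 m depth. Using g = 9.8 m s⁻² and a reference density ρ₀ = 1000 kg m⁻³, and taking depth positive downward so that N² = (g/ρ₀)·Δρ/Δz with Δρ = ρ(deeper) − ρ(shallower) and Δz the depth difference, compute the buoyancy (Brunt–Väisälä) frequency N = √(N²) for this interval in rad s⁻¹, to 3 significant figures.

8.29 × 10⁻³ rad s⁻¹

Δρ = 999.378 − 998.838 = 0.540 kg m⁻³ over Δz = 159.1 − 82.1 = 77 m.
N² = (9.8/1000) × (0.540/77) = 6.8727 × 10⁻⁵ s⁻².
N = √(6.8727 × 10⁻⁵) = 8.2902 × 10⁻³ rad s⁻¹ ≈ 8.29 × 10⁻³ rad s⁻¹.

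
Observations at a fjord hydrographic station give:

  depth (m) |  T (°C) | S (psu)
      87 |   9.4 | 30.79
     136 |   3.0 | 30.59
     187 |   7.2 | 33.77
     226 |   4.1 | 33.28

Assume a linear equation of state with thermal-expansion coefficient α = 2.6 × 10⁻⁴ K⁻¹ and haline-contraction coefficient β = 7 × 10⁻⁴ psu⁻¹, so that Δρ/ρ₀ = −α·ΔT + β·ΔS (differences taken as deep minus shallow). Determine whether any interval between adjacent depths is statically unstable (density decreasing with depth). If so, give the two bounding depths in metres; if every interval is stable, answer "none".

none

Evaluate Δρ/ρ₀ = −αΔT + βΔS across each adjacent pair:
  87–136 m: −αΔT+βΔS = −(2.6 × 10⁻⁴)(-6.4)+(7 × 10⁻⁴)(-0.20) = 1.5 × 10⁻³ → stable
  136–187 m: −αΔT+βΔS = −(2.6 × 10⁻⁴)(+4.2)+(7 × 10⁻⁴)(+3.18) = 1.1 × 10⁻³ → stable
  187–226 m: −αΔT+βΔS = −(2.6 × 10⁻⁴)(-3.1)+(7 × 10⁻⁴)(-0.49) = 4.6 × 10⁻⁴ → stable
Every interval has Δρ > 0: the column is stably stratified throughout.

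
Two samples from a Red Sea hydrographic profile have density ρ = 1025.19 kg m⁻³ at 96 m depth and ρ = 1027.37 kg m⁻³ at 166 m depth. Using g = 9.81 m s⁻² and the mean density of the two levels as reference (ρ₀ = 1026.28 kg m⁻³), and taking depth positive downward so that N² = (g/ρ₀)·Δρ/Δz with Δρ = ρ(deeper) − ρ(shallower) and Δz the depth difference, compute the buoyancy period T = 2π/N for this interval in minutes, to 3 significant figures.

6.07 min

Δρ = 1027.37 − 1025.19 = 2.18 kg m⁻³ over Δz = 166 − 96 = 70 m.
N² = (9.81/1026.28) × (2.18/70) = 2.9769 × 10⁻⁴ s⁻².
N = √(2.9769 × 10⁻⁴) = 0.017254 rad s⁻¹, so T = 2π/N = 364.16 s = 6.0693 min ≈ 6.07 min.
A positive N² confirms static stability across the interval.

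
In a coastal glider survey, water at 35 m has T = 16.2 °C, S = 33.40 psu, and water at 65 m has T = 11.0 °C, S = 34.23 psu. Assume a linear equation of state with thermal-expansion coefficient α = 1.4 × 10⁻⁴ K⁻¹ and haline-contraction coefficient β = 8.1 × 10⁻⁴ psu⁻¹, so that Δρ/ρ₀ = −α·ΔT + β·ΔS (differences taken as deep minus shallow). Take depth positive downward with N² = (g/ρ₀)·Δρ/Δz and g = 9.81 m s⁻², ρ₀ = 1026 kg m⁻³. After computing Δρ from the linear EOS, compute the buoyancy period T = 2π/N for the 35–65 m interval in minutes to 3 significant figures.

ΔT = -5.2 K, ΔS = +0.83 psu (deep − shallow).
Δρ/ρ₀ = −αΔT + βΔS = 7.28 × 10⁻⁴ + 6.723 × 10⁻⁴ = 1.4003 × 10⁻³, so Δρ ≈ 1.437 kg m⁻³.
N² = (g/ρ₀)·Δρ/Δz = g·(Δρ/ρ₀)/Δz = 9.81 × 1.4003 × 10⁻³ / 30 = 4.5790 × 10⁻⁴ s⁻².
N = √(4.5790 × 10⁻⁴) = 0.021399 rad s⁻¹ → T = 2π/N = 293.62 s = 4.8937 min ≈ 4.89 min.

4.89 min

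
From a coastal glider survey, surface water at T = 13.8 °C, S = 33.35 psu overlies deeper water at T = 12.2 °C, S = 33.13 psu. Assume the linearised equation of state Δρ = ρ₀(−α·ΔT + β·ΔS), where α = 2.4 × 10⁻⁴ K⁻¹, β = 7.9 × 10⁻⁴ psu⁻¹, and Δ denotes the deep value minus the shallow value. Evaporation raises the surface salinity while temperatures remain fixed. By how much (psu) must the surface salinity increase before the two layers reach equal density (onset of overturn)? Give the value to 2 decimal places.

Neutral buoyancy requires −α(T_deep − T_surf) + β(S_deep − S_surf′) = 0.
S_surf′ = S_deep − (α/β)·ΔT = 33.13 − (2.4 × 10⁻⁴/7.9 × 10⁻⁴)·(-1.6) = 33.6161 psu.
Increase required: 33.6161 − 33.35 = 0.2661 psu.

0.27 psu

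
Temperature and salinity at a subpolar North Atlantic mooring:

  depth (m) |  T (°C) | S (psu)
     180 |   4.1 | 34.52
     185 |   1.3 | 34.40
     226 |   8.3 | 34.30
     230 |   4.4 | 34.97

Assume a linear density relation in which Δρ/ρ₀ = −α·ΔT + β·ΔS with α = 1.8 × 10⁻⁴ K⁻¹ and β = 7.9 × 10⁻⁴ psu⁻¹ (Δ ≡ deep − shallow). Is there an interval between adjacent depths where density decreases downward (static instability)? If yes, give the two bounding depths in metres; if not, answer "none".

Evaluate Δρ/ρ₀ = −αΔT + βΔS across each adjacent pair:
  180–185 m: −αΔT+βΔS = −(1.8 × 10⁻⁴)(-2.8)+(7.9 × 10⁻⁴)(-0.12) = 4.1 × 10⁻⁴ → stable
  185–226 m: −αΔT+βΔS = −(1.8 × 10⁻⁴)(+7.0)+(7.9 × 10⁻⁴)(-0.10) = -1.3 × 10⁻³ → UNSTABLE
  226–230 m: −αΔT+βΔS = −(1.8 × 10⁻⁴)(-3.9)+(7.9 × 10⁻⁴)(+0.67) = 1.2 × 10⁻³ → stable
The 185–226 m interval has Δρ < 0: lighter water underlies denser water.

185–226 m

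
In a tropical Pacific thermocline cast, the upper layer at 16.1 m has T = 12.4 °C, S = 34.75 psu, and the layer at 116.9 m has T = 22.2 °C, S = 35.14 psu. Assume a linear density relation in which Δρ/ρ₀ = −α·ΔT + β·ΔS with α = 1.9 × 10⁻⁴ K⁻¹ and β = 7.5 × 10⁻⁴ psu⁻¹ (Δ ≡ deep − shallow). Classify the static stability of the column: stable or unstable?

ΔT = 22.2 − 12.4 = +9.8 K and ΔS = 35.14 − 34.75 = +0.39 psu (deep − shallow).
−αΔT = -1.862 × 10⁻³; βΔS = 2.925 × 10⁻⁴; sum Δρ/ρ₀ = -1.5695 × 10⁻³.
Δρ/ρ₀ < 0, so Δρ < 0: deeper water is lighter → statically unstable; the column would overturn.

unstable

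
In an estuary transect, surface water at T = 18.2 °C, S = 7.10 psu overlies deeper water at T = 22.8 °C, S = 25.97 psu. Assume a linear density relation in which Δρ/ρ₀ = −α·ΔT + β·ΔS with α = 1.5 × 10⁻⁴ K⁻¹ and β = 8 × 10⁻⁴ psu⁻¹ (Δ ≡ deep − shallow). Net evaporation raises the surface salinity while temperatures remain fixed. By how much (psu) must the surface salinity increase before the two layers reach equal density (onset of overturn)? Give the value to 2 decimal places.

18.01 psu

Neutral buoyancy requires −α(T_deep − T_surf) + β(S_deep − S_surf′) = 0.
S_surf′ = S_deep − (α/β)·ΔT = 25.97 − (1.5 × 10⁻⁴/8 × 10⁻⁴)·(+4.6) = 25.1075 psu.
Increase required: 25.1075 − 7.10 = 18.0075 psu.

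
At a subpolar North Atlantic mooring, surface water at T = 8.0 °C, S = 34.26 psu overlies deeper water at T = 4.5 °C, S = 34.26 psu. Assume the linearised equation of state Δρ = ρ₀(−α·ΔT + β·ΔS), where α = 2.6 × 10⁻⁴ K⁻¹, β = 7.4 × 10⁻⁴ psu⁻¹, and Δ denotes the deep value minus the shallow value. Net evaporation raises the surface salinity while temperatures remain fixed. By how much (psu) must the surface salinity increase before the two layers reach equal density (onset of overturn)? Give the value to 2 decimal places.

Neutral buoyancy requires −α(T_deep − T_surf) + β(S_deep − S_surf′) = 0.
S_surf′ = S_deep − (α/β)·ΔT = 34.26 − (2.6 × 10⁻⁴/7.4 × 10⁻⁴)·(-3.5) = 35.4897 psu.
Increase required: 35.4897 − 34.26 = 1.2297 psu.

1.23 psu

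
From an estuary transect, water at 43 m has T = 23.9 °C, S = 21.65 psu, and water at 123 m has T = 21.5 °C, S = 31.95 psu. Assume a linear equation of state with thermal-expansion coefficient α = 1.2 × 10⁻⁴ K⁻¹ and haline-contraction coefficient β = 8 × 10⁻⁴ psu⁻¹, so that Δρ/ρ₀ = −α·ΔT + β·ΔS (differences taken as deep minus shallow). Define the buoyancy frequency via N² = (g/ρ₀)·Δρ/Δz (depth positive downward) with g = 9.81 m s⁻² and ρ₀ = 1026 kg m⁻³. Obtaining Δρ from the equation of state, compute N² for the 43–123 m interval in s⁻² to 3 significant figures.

ΔT = -2.4 K, ΔS = +10.30 psu (deep − shallow).
Δρ/ρ₀ = −αΔT + βΔS = 2.88 × 10⁻⁴ + 8.24 × 10⁻³ = 8.528 × 10⁻³, so Δρ ≈ 8.750 kg m⁻³.
N² = (g/ρ₀)·Δρ/Δz = g·(Δρ/ρ₀)/Δz = 9.81 × 8.528 × 10⁻³ / 80 = 1.0457 × 10⁻³ s⁻² ≈ 1.05 × 10⁻³ s⁻².

1.05 × 10⁻³ s⁻²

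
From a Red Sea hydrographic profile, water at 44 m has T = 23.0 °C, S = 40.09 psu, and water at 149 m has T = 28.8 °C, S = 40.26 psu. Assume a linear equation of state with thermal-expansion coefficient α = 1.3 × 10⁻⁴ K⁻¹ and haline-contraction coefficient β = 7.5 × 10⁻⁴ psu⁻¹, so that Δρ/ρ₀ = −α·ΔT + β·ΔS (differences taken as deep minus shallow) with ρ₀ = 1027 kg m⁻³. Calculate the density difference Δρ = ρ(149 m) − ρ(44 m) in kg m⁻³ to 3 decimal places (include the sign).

ΔT = +5.8 K, ΔS = +0.17 psu (deep − shallow).
Δρ/ρ₀ = −(1.3 × 10⁻⁴)(+5.8) + (7.5 × 10⁻⁴)(+0.17) = -6.265 × 10⁻⁴.
Δρ = 1027 × (-6.265 × 10⁻⁴) = -0.643 kg m⁻³.
Negative Δρ: lighter below, statically unstable.

-0.643 kg m⁻³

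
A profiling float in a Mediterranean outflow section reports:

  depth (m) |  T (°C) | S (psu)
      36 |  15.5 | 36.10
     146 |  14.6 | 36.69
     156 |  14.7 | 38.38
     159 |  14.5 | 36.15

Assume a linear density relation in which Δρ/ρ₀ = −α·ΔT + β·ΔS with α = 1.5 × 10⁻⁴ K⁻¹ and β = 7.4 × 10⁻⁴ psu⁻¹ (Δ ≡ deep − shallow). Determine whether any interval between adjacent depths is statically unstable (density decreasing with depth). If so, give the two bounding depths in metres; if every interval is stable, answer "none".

Evaluate Δρ/ρ₀ = −αΔT + βΔS across each adjacent pair:
  36–146 m: −αΔT+βΔS = −(1.5 × 10⁻⁴)(-0.9)+(7.4 × 10⁻⁴)(+0.59) = 5.7 × 10⁻⁴ → stable
  146–156 m: −αΔT+βΔS = −(1.5 × 10⁻⁴)(+0.1)+(7.4 × 10⁻⁴)(+1.69) = 1.2 × 10⁻³ → stable
  156–159 m: −αΔT+βΔS = −(1.5 × 10⁻⁴)(-0.2)+(7.4 × 10⁻⁴)(-2.23) = -1.6 × 10⁻³ → UNSTABLE
The 156–159 m interval has Δρ < 0: lighter water underlies denser water.

156–159 m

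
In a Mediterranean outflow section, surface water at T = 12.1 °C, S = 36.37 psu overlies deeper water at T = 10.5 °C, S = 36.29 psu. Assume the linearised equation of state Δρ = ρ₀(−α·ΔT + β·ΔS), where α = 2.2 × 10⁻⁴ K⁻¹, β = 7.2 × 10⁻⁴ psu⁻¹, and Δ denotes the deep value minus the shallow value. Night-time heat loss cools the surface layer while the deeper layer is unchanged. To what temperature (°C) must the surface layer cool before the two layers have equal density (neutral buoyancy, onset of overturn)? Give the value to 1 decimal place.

Neutral buoyancy requires Δρ = 0, i.e. −α(T_deep − T_surf′) + β(S_deep − S_surf) = 0.
T_surf′ = T_deep − (β/α)·ΔS = 10.5 − (7.2 × 10⁻⁴/2.2 × 10⁻⁴)·(-0.08) = 10.762 °C.
Cooling required: 12.1 − (10.762) = 1.338 °C.

10.8 °C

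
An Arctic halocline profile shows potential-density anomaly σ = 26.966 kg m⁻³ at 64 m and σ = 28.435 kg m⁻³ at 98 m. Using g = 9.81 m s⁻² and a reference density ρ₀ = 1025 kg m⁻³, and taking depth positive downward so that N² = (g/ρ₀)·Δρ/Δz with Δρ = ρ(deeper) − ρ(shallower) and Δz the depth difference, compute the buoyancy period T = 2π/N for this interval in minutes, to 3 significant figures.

5.15 min

Δρ = 1028.435 − 1026.966 = 1.469 kg m⁻³ over Δz = 98 − 64 = 34 m.
N² = (9.81/1025) × (1.469/34) = 4.1351 × 10⁻⁴ s⁻².
N = √(4.1351 × 10⁻⁴) = 0.020335 rad s⁻¹, so T = 2π/N = 308.98 s = 5.1497 min ≈ 5.15 min.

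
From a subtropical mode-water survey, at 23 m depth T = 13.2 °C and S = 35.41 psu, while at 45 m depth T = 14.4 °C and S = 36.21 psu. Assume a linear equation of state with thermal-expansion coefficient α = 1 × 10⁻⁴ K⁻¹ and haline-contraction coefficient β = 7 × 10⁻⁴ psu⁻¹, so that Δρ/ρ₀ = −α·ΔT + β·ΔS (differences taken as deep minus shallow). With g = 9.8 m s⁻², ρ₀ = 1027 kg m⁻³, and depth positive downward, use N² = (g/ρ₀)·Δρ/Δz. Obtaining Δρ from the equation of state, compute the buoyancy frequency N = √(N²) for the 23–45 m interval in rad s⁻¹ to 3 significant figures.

0.0140 rad s⁻¹

ΔT = +1.2 K, ΔS = +0.80 psu (deep − shallow).
Δρ/ρ₀ = −αΔT + βΔS = -1.20 × 10⁻⁴ + 5.60 × 10⁻⁴ = 4.40 × 10⁻⁴, so Δρ ≈ 0.4519 kg m⁻³.
N² = (g/ρ₀)·Δρ/Δz = g·(Δρ/ρ₀)/Δz = 9.8 × 4.40 × 10⁻⁴ / 22 = 1.9600 × 10⁻⁴ s⁻².
N = √(1.9600 × 10⁻⁴) = 0.014000 rad s⁻¹ ≈ 0.0140 rad s⁻¹.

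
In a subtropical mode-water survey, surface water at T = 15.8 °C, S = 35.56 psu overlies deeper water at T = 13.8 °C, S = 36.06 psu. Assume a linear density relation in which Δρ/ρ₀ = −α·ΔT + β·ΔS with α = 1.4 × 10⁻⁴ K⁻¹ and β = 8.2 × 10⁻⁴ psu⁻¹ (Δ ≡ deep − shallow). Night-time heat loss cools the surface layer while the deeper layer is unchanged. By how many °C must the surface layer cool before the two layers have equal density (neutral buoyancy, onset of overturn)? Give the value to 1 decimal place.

4.9 °C

Neutral buoyancy requires Δρ = 0, i.e. −α(T_deep − T_surf′) + β(S_deep − S_surf) = 0.
T_surf′ = T_deep − (β/α)·ΔS = 13.8 − (8.2 × 10⁻⁴/1.4 × 10⁻⁴)·(+0.50) = 10.871 °C.
Cooling required: 15.8 − (10.871) = 4.929 °C.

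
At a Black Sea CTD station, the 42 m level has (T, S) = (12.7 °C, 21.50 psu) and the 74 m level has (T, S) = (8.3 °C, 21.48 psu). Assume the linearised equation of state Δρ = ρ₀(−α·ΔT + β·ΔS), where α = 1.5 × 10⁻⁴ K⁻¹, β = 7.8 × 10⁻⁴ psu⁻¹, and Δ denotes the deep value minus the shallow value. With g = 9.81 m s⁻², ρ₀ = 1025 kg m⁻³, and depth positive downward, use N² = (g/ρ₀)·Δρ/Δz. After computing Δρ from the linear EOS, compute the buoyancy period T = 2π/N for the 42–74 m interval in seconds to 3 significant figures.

ΔT = -4.4 K, ΔS = -0.02 psu (deep − shallow).
Δρ/ρ₀ = −αΔT + βΔS = 6.60 × 10⁻⁴ − 1.56 × 10⁻⁵ = 6.444 × 10⁻⁴, so Δρ ≈ 0.6605 kg m⁻³.
N² = (g/ρ₀)·Δρ/Δz = g·(Δρ/ρ₀)/Δz = 9.81 × 6.444 × 10⁻⁴ / 32 = 1.9755 × 10⁻⁴ s⁻².
N = √(1.9755 × 10⁻⁴) = 0.014055 rad s⁻¹ → T = 2π/N = 447.04 s ≈ 447 s.

447 s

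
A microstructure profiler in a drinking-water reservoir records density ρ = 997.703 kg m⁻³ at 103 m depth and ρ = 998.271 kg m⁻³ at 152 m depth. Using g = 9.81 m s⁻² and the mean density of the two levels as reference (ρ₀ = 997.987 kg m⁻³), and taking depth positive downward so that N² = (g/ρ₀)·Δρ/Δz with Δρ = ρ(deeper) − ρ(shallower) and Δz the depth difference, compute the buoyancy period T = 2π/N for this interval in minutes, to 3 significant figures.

9.81 min

Δρ = 998.271 − 997.703 = 0.568 kg m⁻³ over Δz = 152 − 103 = 49 m.
N² = (9.81/997.987) × (0.568/49) = 1.1395 × 10⁻⁴ s⁻².
N = √(1.1395 × 10⁻⁴) = 0.010675 rad s⁻¹, so T = 2π/N = 588.59 s = 9.8098 min ≈ 9.81 min.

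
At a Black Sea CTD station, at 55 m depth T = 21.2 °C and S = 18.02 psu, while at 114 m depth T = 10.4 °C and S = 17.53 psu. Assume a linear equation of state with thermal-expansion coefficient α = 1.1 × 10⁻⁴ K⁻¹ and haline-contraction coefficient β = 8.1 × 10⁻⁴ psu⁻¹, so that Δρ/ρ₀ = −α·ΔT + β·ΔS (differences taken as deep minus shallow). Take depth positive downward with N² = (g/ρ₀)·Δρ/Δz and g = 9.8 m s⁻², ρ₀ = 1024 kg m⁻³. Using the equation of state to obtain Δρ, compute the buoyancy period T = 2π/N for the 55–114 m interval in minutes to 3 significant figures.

ΔT = -10.8 K, ΔS = -0.49 psu (deep − shallow).
Δρ/ρ₀ = −αΔT + βΔS = 1.188 × 10⁻³ − 3.969 × 10⁻⁴ = 7.911 × 10⁻⁴, so Δρ ≈ 0.8101 kg m⁻³.
N² = (g/ρ₀)·Δρ/Δz = g·(Δρ/ρ₀)/Δz = 9.8 × 7.911 × 10⁻⁴ / 59 = 1.3140 × 10⁻⁴ s⁻².
N = √(1.3140 × 10⁻⁴) = 0.011463 rad s⁻¹ → T = 2π/N = 548.13 s = 9.1355 min ≈ 9.14 min.

9.14 min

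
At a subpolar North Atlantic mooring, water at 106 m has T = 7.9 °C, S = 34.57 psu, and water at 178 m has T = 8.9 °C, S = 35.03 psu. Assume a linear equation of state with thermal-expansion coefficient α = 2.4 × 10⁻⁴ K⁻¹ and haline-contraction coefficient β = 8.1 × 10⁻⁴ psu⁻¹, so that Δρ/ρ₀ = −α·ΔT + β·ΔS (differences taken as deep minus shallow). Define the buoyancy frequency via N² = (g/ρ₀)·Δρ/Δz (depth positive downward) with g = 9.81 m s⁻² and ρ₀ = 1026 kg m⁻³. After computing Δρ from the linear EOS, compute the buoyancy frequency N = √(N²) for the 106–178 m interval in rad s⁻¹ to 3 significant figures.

ΔT = +1.0 K, ΔS = +0.46 psu (deep − shallow).
Δρ/ρ₀ = −αΔT + βΔS = -2.40 × 10⁻⁴ + 3.726 × 10⁻⁴ = 1.326 × 10⁻⁴, so Δρ ≈ 0.1360 kg m⁻³.
N² = (g/ρ₀)·Δρ/Δz = g·(Δρ/ρ₀)/Δz = 9.81 × 1.326 × 10⁻⁴ / 72 = 1.8067 × 10⁻⁵ s⁻².
N = √(1.8067 × 10⁻⁵) = 4.2505 × 10⁻³ rad s⁻¹ ≈ 4.25 × 10⁻³ rad s⁻¹.

4.25 × 10⁻³ rad s⁻¹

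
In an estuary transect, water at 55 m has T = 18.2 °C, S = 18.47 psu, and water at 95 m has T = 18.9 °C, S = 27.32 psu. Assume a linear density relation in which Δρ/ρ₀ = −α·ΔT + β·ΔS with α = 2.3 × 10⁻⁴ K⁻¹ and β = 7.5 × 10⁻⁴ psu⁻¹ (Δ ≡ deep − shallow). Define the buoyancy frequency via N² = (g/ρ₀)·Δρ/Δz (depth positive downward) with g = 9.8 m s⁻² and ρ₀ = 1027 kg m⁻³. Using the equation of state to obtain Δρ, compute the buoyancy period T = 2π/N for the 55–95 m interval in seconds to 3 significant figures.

ΔT = +0.7 K, ΔS = +8.85 psu (deep − shallow).
Δρ/ρ₀ = −αΔT + βΔS = -1.61 × 10⁻⁴ + 6.6375 × 10⁻³ = 6.4765 × 10⁻³, so Δρ ≈ 6.651 kg m⁻³.
N² = (g/ρ₀)·Δρ/Δz = g·(Δρ/ρ₀)/Δz = 9.8 × 6.4765 × 10⁻³ / 40 = 1.5867 × 10⁻³ s⁻².
N = √(1.5867 × 10⁻³) = 0.039833 rad s⁻¹ → T = 2π/N = 157.74 s ≈ 158 s.

158 s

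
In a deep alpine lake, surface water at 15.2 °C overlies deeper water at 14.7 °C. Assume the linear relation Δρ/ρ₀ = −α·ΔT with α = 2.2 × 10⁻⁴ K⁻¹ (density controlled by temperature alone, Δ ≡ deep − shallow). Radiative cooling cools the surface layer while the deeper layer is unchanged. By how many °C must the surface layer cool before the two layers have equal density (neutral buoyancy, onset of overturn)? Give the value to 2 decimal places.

0.50 °C

With temperature the only control, equal density requires T_surf′ = T_deep.
T_surf′ = 14.7 °C.
Cooling required: 15.2 − 14.7 = 0.50 °C.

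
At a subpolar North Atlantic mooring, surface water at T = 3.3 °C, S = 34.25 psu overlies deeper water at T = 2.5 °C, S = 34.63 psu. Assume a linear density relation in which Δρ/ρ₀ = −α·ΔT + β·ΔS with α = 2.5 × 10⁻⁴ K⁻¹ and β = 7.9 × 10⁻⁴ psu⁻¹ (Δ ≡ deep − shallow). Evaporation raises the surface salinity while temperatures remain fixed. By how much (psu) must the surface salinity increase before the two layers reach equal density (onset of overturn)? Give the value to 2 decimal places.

0.63 psu

Neutral buoyancy requires −α(T_deep − T_surf) + β(S_deep − S_surf′) = 0.
S_surf′ = S_deep − (α/β)·ΔT = 34.63 − (2.5 × 10⁻⁴/7.9 × 10⁻⁴)·(-0.8) = 34.8832 psu.
Increase required: 34.8832 − 34.25 = 0.6332 psu.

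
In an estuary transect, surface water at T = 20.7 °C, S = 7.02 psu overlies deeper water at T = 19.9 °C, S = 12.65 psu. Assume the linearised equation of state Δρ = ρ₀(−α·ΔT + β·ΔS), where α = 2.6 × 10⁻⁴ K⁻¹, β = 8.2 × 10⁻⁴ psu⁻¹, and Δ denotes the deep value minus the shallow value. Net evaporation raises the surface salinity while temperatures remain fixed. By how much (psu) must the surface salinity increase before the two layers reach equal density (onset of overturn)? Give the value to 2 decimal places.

5.88 psu

Neutral buoyancy requires −α(T_deep − T_surf) + β(S_deep − S_surf′) = 0.
S_surf′ = S_deep − (α/β)·ΔT = 12.65 − (2.6 × 10⁻⁴/8.2 × 10⁻⁴)·(-0.8) = 12.9037 psu.
Increase required: 12.9037 − 7.02 = 5.8837 psu.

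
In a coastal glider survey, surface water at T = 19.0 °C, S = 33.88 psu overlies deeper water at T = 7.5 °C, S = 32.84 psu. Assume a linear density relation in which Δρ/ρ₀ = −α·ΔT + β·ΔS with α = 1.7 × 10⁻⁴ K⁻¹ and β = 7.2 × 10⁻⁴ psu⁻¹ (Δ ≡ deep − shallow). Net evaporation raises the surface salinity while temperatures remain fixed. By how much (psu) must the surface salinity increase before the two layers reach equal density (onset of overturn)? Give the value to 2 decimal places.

Neutral buoyancy requires −α(T_deep − T_surf) + β(S_deep − S_surf′) = 0.
S_surf′ = S_deep − (α/β)·ΔT = 32.84 − (1.7 × 10⁻⁴/7.2 × 10⁻⁴)·(-11.5) = 35.5553 psu.
Increase required: 35.5553 − 33.88 = 1.6753 psu.

1.68 psu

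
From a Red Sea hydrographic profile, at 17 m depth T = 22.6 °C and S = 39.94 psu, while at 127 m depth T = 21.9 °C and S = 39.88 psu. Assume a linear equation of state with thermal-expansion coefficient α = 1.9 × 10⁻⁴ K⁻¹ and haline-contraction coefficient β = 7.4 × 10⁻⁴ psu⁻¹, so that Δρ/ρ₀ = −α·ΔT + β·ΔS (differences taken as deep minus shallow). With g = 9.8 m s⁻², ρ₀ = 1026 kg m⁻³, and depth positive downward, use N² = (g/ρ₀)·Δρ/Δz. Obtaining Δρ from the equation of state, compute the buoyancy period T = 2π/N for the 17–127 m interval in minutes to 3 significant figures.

37.3 min

ΔT = -0.7 K, ΔS = -0.06 psu (deep − shallow).
Δρ/ρ₀ = −αΔT + βΔS = 1.33 × 10⁻⁴ − 4.44 × 10⁻⁵ = 8.86 × 10⁻⁵, so Δρ ≈ 0.09090 kg m⁻³.
N² = (g/ρ₀)·Δρ/Δz = g·(Δρ/ρ₀)/Δz = 9.8 × 8.86 × 10⁻⁵ / 110 = 7.8935 × 10⁻⁶ s⁻².
N = √(7.8935 × 10⁻⁶) = 2.8095 × 10⁻³ rad s⁻¹ → T = 2π/N = 2.2364 × 10³ s = 37.273 min ≈ 37.3 min.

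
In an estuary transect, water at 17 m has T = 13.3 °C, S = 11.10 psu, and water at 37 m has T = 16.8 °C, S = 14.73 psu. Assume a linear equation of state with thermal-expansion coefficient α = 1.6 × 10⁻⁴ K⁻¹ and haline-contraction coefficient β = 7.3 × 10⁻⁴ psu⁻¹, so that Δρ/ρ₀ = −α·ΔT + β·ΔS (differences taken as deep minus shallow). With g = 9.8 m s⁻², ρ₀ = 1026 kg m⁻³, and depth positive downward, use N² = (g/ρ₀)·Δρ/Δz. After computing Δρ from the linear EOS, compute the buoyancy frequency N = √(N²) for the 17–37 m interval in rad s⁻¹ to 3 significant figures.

ΔT = +3.5 K, ΔS = +3.63 psu (deep − shallow).
Δρ/ρ₀ = −αΔT + βΔS = -5.60 × 10⁻⁴ + 2.6499 × 10⁻³ = 2.0899 × 10⁻³, so Δρ ≈ 2.144 kg m⁻³.
N² = (g/ρ₀)·Δρ/Δz = g·(Δρ/ρ₀)/Δz = 9.8 × 2.0899 × 10⁻³ / 20 = 1.0241 × 10⁻³ s⁻².
N = √(1.0241 × 10⁻³) = 0.032002 rad s⁻¹ ≈ 0.0320 rad s⁻¹.

0.0320 rad s⁻¹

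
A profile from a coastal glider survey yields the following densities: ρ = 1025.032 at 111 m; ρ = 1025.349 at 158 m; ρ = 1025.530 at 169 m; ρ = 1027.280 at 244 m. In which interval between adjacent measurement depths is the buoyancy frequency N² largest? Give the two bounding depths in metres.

169–244 m

Compute the density gradient over each adjacent pair:
  111–158 m: Δρ/Δz = 0.317/47 = 6.7 × 10⁻³ kg m⁻⁴
  158–169 m: Δρ/Δz = 0.181/11 = 0.016 kg m⁻⁴
  169–244 m: Δρ/Δz = 1.750/75 = 0.023 kg m⁻⁴
The largest gradient is in the 169–244 m interval — the pycnocline.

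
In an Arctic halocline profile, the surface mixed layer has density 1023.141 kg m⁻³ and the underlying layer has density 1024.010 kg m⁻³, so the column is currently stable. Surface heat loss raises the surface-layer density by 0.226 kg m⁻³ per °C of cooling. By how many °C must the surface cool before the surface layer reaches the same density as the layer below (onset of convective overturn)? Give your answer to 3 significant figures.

Density deficit of the surface layer: 1024.010 − 1023.141 = 0.869 kg m⁻³.
Required change = 0.869 / 0.226 = 3.85 °C.

3.85 °C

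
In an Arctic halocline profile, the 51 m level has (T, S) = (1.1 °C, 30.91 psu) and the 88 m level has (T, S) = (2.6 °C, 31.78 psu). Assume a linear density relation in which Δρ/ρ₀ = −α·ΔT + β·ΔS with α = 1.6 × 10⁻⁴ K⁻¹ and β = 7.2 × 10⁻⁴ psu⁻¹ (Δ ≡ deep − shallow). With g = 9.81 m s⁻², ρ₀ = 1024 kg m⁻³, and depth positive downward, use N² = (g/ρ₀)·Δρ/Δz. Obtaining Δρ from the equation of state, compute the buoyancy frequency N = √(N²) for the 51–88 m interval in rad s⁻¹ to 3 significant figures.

ΔT = +1.5 K, ΔS = +0.87 psu (deep − shallow).
Δρ/ρ₀ = −αΔT + βΔS = -2.40 × 10⁻⁴ + 6.264 × 10⁻⁴ = 3.864 × 10⁻⁴, so Δρ ≈ 0.3957 kg m⁻³.
N² = (g/ρ₀)·Δρ/Δz = g·(Δρ/ρ₀)/Δz = 9.81 × 3.864 × 10⁻⁴ / 37 = 1.0245 × 10⁻⁴ s⁻².
N = √(1.0245 × 10⁻⁴) = 0.010122 rad s⁻¹ ≈ 0.0101 rad s⁻¹.

0.0101 rad s⁻¹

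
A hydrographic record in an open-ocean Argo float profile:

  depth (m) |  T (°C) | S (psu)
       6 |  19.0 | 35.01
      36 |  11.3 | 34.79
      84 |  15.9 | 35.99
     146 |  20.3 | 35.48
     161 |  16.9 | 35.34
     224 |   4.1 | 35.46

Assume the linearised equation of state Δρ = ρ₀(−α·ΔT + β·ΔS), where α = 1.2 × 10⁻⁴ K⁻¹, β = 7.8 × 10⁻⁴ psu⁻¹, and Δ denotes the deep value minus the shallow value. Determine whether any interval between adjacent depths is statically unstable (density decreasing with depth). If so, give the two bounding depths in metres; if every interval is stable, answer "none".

84–146 m

Evaluate Δρ/ρ₀ = −αΔT + βΔS across each adjacent pair:
  6–36 m: −αΔT+βΔS = −(1.2 × 10⁻⁴)(-7.7)+(7.8 × 10⁻⁴)(-0.22) = 7.5 × 10⁻⁴ → stable
  36–84 m: −αΔT+βΔS = −(1.2 × 10⁻⁴)(+4.6)+(7.8 × 10⁻⁴)(+1.20) = 3.8 × 10⁻⁴ → stable
  84–146 m: −αΔT+βΔS = −(1.2 × 10⁻⁴)(+4.4)+(7.8 × 10⁻⁴)(-0.51) = -9.3 × 10⁻⁴ → UNSTABLE
  146–161 m: −αΔT+βΔS = −(1.2 × 10⁻⁴)(-3.4)+(7.8 × 10⁻⁴)(-0.14) = 3.0 × 10⁻⁴ → stable
  161–224 m: −αΔT+βΔS = −(1.2 × 10⁻⁴)(-12.8)+(7.8 × 10⁻⁴)(+0.12) = 1.6 × 10⁻³ → stable
The 84–146 m interval has Δρ < 0: lighter water underlies denser water.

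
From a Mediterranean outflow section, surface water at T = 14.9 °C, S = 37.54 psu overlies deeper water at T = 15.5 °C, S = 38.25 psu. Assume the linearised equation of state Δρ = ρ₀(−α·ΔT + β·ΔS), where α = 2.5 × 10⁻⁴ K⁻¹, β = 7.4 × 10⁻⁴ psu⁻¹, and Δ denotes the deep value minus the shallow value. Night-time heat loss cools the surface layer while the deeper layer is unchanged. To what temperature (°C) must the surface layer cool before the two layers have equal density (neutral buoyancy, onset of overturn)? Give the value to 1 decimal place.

13.4 °C

Neutral buoyancy requires Δρ = 0, i.e. −α(T_deep − T_surf′) + β(S_deep − S_surf) = 0.
T_surf′ = T_deep − (β/α)·ΔS = 15.5 − (7.4 × 10⁻⁴/2.5 × 10⁻⁴)·(+0.71) = 13.398 °C.
Cooling required: 14.9 − (13.398) = 1.502 °C.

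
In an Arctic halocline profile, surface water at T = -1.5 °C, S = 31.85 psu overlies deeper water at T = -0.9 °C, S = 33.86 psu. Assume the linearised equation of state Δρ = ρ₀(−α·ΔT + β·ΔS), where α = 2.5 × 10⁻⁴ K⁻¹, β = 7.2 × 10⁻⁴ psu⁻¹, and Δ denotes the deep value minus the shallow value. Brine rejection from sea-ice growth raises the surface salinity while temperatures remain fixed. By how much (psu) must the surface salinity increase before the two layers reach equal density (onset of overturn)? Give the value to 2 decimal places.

Neutral buoyancy requires −α(T_deep − T_surf) + β(S_deep − S_surf′) = 0.
S_surf′ = S_deep − (α/β)·ΔT = 33.86 − (2.5 × 10⁻⁴/7.2 × 10⁻⁴)·(+0.6) = 33.6517 psu.
Increase required: 33.6517 − 31.85 = 1.8017 psu.

1.80 psu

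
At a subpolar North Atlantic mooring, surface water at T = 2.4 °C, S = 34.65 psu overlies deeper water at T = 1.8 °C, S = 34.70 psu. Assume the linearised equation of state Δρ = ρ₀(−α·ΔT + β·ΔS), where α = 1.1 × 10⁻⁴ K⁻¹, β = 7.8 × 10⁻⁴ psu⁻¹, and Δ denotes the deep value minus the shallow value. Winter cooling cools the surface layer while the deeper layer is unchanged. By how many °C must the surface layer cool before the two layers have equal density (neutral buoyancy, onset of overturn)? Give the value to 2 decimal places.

Neutral buoyancy requires Δρ = 0, i.e. −α(T_deep − T_surf′) + β(S_deep − S_surf) = 0.
T_surf′ = T_deep − (β/α)·ΔS = 1.8 − (7.8 × 10⁻⁴/1.1 × 10⁻⁴)·(+0.05) = 1.4455 °C.
Cooling required: 2.4 − (1.4455) = 0.9545 °C.

0.95 °C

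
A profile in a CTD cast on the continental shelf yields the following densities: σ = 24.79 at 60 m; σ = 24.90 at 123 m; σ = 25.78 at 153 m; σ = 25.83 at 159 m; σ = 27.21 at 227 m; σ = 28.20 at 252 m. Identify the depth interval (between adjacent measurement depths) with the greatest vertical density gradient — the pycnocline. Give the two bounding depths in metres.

227–252 m

Compute the density gradient over each adjacent pair:
  60–123 m: Δρ/Δz = 0.11/63 = 1.7 × 10⁻³ kg m⁻⁴
  123–153 m: Δρ/Δz = 0.88/30 = 0.029 kg m⁻⁴
  153–159 m: Δρ/Δz = 0.05/6 = 8.3 × 10⁻³ kg m⁻⁴
  159–227 m: Δρ/Δz = 1.38/68 = 0.020 kg m⁻⁴
  227–252 m: Δρ/Δz = 0.99/25 = 0.040 kg m⁻⁴
The largest gradient is in the 227–252 m interval — the pycnocline.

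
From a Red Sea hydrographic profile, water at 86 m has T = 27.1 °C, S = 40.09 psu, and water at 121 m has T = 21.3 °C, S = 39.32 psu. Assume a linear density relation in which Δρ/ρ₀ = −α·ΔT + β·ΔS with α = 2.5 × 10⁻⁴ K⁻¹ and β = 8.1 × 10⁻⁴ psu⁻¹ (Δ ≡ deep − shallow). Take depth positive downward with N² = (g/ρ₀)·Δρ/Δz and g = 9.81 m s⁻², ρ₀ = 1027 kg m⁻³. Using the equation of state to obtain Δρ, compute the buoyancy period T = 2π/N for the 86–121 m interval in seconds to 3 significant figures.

ΔT = -5.8 K, ΔS = -0.77 psu (deep − shallow).
Δρ/ρ₀ = −αΔT + βΔS = 1.45 × 10⁻³ − 6.237 × 10⁻⁴ = 8.263 × 10⁻⁴, so Δρ ≈ 0.8486 kg m⁻³.
N² = (g/ρ₀)·Δρ/Δz = g·(Δρ/ρ₀)/Δz = 9.81 × 8.263 × 10⁻⁴ / 35 = 2.3160 × 10⁻⁴ s⁻².
N = √(2.3160 × 10⁻⁴) = 0.015218 rad s⁻¹ → T = 2π/N = 412.88 s ≈ 413 s.

413 s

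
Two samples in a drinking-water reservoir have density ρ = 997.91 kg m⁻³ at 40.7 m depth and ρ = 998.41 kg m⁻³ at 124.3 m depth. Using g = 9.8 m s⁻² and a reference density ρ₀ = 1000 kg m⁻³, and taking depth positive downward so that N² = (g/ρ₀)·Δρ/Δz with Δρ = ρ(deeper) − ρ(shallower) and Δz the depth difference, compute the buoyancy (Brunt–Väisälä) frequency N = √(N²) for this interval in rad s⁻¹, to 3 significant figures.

7.66 × 10⁻³ rad s⁻¹

Δρ = 998.41 − 997.91 = 0.50 kg m⁻³ over Δz = 124.3 − 40.7 = 83.6 m.
N² = (9.8/1000) × (0.50/83.6) = 5.8612 × 10⁻⁵ s⁻².
N = √(5.8612 × 10⁻⁵) = 7.6558 × 10⁻³ rad s⁻¹ ≈ 7.66 × 10⁻³ rad s⁻¹.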